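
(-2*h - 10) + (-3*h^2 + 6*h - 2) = -3*h^2 + 4*h - 12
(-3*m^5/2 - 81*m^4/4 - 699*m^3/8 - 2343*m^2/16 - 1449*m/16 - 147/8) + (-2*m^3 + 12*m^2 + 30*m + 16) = -3*m^5/2 - 81*m^4/4 - 715*m^3/8 - 2151*m^2/16 - 969*m/16 - 19/8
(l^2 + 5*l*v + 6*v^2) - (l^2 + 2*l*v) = 3*l*v + 6*v^2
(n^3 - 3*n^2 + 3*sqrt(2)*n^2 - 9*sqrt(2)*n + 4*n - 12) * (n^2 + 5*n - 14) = n^5 + 2*n^4 + 3*sqrt(2)*n^4 - 25*n^3 + 6*sqrt(2)*n^3 - 87*sqrt(2)*n^2 + 50*n^2 - 116*n + 126*sqrt(2)*n + 168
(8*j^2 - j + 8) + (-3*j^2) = 5*j^2 - j + 8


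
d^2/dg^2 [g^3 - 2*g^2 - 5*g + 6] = 6*g - 4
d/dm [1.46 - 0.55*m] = -0.550000000000000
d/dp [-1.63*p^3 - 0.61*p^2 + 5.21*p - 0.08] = -4.89*p^2 - 1.22*p + 5.21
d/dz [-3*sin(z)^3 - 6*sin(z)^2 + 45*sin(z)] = 3*(-3*sin(z)^2 - 4*sin(z) + 15)*cos(z)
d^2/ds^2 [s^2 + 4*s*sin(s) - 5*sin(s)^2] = -4*s*sin(s) + 20*sin(s)^2 + 8*cos(s) - 8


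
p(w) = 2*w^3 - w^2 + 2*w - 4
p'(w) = 6*w^2 - 2*w + 2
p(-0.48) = -5.41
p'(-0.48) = 4.34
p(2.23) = 17.67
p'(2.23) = 27.38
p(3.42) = 71.15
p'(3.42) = 65.34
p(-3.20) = -86.18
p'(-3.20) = 69.84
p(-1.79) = -22.25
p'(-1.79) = 24.80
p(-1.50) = -16.00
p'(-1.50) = 18.50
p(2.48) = 25.32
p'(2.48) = 33.94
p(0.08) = -3.85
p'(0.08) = 1.88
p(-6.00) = -484.00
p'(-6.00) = 230.00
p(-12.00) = -3628.00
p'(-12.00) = 890.00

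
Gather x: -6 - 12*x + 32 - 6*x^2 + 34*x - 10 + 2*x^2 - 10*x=-4*x^2 + 12*x + 16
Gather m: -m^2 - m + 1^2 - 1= -m^2 - m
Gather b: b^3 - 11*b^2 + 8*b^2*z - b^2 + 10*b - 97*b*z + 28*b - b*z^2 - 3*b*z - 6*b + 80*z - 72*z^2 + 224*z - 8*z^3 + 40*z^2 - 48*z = b^3 + b^2*(8*z - 12) + b*(-z^2 - 100*z + 32) - 8*z^3 - 32*z^2 + 256*z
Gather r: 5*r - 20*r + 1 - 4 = -15*r - 3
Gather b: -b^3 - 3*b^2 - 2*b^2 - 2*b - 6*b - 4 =-b^3 - 5*b^2 - 8*b - 4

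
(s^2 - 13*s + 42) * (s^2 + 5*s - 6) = s^4 - 8*s^3 - 29*s^2 + 288*s - 252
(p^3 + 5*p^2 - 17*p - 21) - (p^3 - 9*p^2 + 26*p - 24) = 14*p^2 - 43*p + 3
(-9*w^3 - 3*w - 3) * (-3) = 27*w^3 + 9*w + 9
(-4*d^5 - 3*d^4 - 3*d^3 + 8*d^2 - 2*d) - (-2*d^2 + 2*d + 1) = -4*d^5 - 3*d^4 - 3*d^3 + 10*d^2 - 4*d - 1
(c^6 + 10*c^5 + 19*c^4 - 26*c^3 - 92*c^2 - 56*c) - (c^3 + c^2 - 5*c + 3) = c^6 + 10*c^5 + 19*c^4 - 27*c^3 - 93*c^2 - 51*c - 3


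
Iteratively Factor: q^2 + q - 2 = (q + 2)*(q - 1)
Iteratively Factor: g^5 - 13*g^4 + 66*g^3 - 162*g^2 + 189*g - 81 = (g - 3)*(g^4 - 10*g^3 + 36*g^2 - 54*g + 27) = (g - 3)^2*(g^3 - 7*g^2 + 15*g - 9) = (g - 3)^3*(g^2 - 4*g + 3) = (g - 3)^4*(g - 1)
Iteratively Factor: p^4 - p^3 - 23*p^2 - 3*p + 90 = (p + 3)*(p^3 - 4*p^2 - 11*p + 30) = (p - 5)*(p + 3)*(p^2 + p - 6) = (p - 5)*(p - 2)*(p + 3)*(p + 3)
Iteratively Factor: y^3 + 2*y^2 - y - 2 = (y + 2)*(y^2 - 1) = (y - 1)*(y + 2)*(y + 1)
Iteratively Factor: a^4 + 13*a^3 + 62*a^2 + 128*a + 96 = (a + 4)*(a^3 + 9*a^2 + 26*a + 24) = (a + 3)*(a + 4)*(a^2 + 6*a + 8) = (a + 3)*(a + 4)^2*(a + 2)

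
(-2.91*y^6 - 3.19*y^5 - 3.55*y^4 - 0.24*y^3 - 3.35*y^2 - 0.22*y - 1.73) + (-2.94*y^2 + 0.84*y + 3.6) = -2.91*y^6 - 3.19*y^5 - 3.55*y^4 - 0.24*y^3 - 6.29*y^2 + 0.62*y + 1.87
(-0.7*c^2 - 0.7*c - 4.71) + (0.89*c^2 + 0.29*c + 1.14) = 0.19*c^2 - 0.41*c - 3.57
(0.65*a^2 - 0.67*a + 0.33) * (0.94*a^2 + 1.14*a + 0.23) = 0.611*a^4 + 0.1112*a^3 - 0.3041*a^2 + 0.2221*a + 0.0759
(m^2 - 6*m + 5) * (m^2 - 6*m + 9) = m^4 - 12*m^3 + 50*m^2 - 84*m + 45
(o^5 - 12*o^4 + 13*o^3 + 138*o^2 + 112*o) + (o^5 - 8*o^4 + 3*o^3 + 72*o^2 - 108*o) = 2*o^5 - 20*o^4 + 16*o^3 + 210*o^2 + 4*o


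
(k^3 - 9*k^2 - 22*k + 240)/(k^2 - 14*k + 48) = k + 5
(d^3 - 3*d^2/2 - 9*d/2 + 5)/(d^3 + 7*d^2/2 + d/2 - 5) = (2*d - 5)/(2*d + 5)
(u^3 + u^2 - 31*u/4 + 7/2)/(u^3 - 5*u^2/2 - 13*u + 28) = (u - 1/2)/(u - 4)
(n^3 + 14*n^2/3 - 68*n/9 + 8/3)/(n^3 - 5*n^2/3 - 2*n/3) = (-9*n^3 - 42*n^2 + 68*n - 24)/(3*n*(-3*n^2 + 5*n + 2))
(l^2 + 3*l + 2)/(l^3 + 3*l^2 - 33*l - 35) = (l + 2)/(l^2 + 2*l - 35)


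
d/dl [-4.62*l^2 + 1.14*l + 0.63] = 1.14 - 9.24*l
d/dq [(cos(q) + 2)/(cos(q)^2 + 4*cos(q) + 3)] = (cos(q)^2 + 4*cos(q) + 5)*sin(q)/(cos(q)^2 + 4*cos(q) + 3)^2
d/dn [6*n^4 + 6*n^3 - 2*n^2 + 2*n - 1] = 24*n^3 + 18*n^2 - 4*n + 2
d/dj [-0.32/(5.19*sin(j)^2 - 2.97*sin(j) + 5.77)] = (3.3216*sin(j) - 0.9504)*cos(j)/(5.19*sin(j)^2 - 2.97*sin(j) + 5.77)^2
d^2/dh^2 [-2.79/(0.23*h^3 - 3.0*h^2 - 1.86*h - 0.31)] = ((3.8502*h - 16.74)*(-0.23*h^3 + 3.0*h^2 + 1.86*h + 0.31) + 2.79*(-1.38*h^2 + 12.0*h + 3.72)*(-0.69*h^2 + 6.0*h + 1.86))/(-0.23*h^3 + 3.0*h^2 + 1.86*h + 0.31)^3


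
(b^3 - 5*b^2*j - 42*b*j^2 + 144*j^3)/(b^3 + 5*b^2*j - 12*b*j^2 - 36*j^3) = (b - 8*j)/(b + 2*j)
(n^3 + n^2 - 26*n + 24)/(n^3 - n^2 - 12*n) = (n^2 + 5*n - 6)/(n*(n + 3))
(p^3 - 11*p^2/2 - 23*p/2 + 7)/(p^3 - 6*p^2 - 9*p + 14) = (p - 1/2)/(p - 1)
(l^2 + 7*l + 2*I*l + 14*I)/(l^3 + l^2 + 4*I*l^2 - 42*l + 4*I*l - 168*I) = (l + 2*I)/(l^2 + l*(-6 + 4*I) - 24*I)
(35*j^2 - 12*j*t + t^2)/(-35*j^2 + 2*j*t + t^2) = (-7*j + t)/(7*j + t)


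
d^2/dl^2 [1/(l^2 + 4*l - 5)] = 2*(-l^2 - 4*l + 4*(l + 2)^2 + 5)/(l^2 + 4*l - 5)^3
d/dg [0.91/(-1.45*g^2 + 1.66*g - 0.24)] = (2.639*g - 1.5106)/(1.45*g^2 - 1.66*g + 0.24)^2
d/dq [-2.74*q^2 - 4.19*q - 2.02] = -5.48*q - 4.19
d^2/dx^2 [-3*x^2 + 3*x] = -6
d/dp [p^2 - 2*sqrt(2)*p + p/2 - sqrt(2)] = 2*p - 2*sqrt(2) + 1/2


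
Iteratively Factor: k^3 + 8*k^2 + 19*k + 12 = (k + 4)*(k^2 + 4*k + 3) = (k + 3)*(k + 4)*(k + 1)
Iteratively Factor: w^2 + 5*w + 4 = (w + 4)*(w + 1)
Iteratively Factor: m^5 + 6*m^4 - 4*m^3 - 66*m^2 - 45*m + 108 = (m + 4)*(m^4 + 2*m^3 - 12*m^2 - 18*m + 27) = (m - 3)*(m + 4)*(m^3 + 5*m^2 + 3*m - 9) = (m - 3)*(m + 3)*(m + 4)*(m^2 + 2*m - 3) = (m - 3)*(m - 1)*(m + 3)*(m + 4)*(m + 3)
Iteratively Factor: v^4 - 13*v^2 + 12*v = (v - 1)*(v^3 + v^2 - 12*v) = (v - 1)*(v + 4)*(v^2 - 3*v) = (v - 3)*(v - 1)*(v + 4)*(v)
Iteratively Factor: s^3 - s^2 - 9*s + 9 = (s - 3)*(s^2 + 2*s - 3) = (s - 3)*(s + 3)*(s - 1)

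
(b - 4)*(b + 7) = b^2 + 3*b - 28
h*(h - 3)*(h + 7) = h^3 + 4*h^2 - 21*h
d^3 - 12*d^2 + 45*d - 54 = (d - 6)*(d - 3)^2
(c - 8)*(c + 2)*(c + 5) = c^3 - c^2 - 46*c - 80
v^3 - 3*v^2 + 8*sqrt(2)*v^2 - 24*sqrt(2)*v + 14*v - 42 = (v - 3)*(v + sqrt(2))*(v + 7*sqrt(2))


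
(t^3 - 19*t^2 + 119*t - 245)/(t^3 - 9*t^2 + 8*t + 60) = (t^2 - 14*t + 49)/(t^2 - 4*t - 12)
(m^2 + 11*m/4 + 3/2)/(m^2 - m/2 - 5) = (4*m + 3)/(2*(2*m - 5))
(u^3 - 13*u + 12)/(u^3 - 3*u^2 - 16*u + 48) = (u - 1)/(u - 4)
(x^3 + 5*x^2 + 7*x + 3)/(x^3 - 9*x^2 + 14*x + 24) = (x^2 + 4*x + 3)/(x^2 - 10*x + 24)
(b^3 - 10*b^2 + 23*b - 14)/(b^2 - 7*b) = b - 3 + 2/b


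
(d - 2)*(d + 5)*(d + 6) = d^3 + 9*d^2 + 8*d - 60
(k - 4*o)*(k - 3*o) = k^2 - 7*k*o + 12*o^2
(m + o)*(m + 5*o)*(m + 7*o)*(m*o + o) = m^4*o + 13*m^3*o^2 + m^3*o + 47*m^2*o^3 + 13*m^2*o^2 + 35*m*o^4 + 47*m*o^3 + 35*o^4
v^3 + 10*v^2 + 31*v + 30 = (v + 2)*(v + 3)*(v + 5)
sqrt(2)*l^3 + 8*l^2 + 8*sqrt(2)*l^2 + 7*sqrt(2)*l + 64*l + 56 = (l + 7)*(l + 4*sqrt(2))*(sqrt(2)*l + sqrt(2))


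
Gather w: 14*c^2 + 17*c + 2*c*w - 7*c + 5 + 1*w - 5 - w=14*c^2 + 2*c*w + 10*c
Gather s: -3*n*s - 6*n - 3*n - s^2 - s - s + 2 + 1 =-9*n - s^2 + s*(-3*n - 2) + 3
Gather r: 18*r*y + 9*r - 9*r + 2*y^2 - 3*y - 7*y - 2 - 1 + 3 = 18*r*y + 2*y^2 - 10*y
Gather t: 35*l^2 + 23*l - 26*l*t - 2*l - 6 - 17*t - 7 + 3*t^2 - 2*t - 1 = 35*l^2 + 21*l + 3*t^2 + t*(-26*l - 19) - 14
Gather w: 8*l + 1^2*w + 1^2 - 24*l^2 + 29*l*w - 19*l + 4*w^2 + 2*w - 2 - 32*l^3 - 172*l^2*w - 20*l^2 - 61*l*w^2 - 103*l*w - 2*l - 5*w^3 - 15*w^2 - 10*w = -32*l^3 - 44*l^2 - 13*l - 5*w^3 + w^2*(-61*l - 11) + w*(-172*l^2 - 74*l - 7) - 1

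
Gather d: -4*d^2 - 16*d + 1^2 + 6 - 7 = -4*d^2 - 16*d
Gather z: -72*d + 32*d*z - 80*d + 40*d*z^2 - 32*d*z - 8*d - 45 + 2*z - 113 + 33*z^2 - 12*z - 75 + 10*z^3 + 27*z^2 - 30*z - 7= -160*d + 10*z^3 + z^2*(40*d + 60) - 40*z - 240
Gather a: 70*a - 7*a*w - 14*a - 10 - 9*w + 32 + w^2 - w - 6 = a*(56 - 7*w) + w^2 - 10*w + 16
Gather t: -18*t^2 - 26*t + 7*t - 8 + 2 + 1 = -18*t^2 - 19*t - 5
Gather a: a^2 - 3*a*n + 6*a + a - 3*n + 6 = a^2 + a*(7 - 3*n) - 3*n + 6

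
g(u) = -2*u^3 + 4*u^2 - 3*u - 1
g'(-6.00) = -267.00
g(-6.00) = 593.00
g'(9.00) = -417.00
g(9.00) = -1162.00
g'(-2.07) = -45.27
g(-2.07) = 40.09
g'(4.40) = -83.96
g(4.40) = -107.13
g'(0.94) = -0.78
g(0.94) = -1.95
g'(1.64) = -6.02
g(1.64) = -3.98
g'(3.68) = -54.81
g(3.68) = -57.54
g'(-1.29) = -23.30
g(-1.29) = 13.82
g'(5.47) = -138.77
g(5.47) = -225.06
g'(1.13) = -1.62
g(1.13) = -2.17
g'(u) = -6*u^2 + 8*u - 3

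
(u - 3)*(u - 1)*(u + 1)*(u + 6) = u^4 + 3*u^3 - 19*u^2 - 3*u + 18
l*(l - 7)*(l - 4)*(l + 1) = l^4 - 10*l^3 + 17*l^2 + 28*l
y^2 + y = y*(y + 1)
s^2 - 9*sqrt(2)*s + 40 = (s - 5*sqrt(2))*(s - 4*sqrt(2))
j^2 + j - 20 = (j - 4)*(j + 5)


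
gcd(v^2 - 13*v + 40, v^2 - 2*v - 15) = v - 5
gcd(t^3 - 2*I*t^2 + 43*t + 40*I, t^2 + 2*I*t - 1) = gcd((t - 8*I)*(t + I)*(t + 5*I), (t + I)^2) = t + I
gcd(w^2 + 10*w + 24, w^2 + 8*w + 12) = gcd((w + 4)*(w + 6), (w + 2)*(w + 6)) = w + 6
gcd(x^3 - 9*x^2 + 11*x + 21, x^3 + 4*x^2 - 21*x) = x - 3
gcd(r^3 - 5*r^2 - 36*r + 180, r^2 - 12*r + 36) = r - 6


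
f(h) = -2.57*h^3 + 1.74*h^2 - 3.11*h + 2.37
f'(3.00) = -62.06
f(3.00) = -60.69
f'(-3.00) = -82.94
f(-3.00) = 96.75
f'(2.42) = -39.84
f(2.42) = -31.39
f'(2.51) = -42.95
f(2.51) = -35.11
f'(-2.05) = -42.65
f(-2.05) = 38.20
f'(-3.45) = -106.88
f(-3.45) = 139.34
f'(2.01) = -27.26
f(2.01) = -17.72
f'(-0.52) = -7.00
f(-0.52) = 4.82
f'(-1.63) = -29.27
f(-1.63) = 23.19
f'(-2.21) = -48.46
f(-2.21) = 45.48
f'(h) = -7.71*h^2 + 3.48*h - 3.11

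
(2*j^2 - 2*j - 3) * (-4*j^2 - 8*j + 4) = -8*j^4 - 8*j^3 + 36*j^2 + 16*j - 12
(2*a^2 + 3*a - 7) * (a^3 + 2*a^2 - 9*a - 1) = 2*a^5 + 7*a^4 - 19*a^3 - 43*a^2 + 60*a + 7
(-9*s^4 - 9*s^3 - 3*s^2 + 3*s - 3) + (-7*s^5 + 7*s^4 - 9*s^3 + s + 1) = -7*s^5 - 2*s^4 - 18*s^3 - 3*s^2 + 4*s - 2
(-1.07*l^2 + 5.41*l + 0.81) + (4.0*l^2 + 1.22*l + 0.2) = 2.93*l^2 + 6.63*l + 1.01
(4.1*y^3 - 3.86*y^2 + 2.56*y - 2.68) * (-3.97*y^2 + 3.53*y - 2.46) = -16.277*y^5 + 29.7972*y^4 - 33.875*y^3 + 29.172*y^2 - 15.758*y + 6.5928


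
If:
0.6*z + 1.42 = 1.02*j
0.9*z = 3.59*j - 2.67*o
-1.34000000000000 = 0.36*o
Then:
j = -5.86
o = -3.72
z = -12.33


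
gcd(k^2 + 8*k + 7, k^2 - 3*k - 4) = k + 1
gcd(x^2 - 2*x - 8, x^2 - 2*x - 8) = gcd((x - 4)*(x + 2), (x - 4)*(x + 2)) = x^2 - 2*x - 8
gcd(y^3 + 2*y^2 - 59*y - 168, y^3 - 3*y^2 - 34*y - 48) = y^2 - 5*y - 24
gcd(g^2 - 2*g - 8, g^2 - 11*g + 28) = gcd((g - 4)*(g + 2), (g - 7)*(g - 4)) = g - 4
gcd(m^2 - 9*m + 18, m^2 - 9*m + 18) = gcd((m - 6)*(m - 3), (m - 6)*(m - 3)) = m^2 - 9*m + 18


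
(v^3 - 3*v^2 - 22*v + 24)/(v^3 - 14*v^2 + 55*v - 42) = (v + 4)/(v - 7)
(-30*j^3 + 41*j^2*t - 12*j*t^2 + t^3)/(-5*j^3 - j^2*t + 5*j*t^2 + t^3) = (30*j^2 - 11*j*t + t^2)/(5*j^2 + 6*j*t + t^2)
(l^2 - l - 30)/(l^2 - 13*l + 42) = (l + 5)/(l - 7)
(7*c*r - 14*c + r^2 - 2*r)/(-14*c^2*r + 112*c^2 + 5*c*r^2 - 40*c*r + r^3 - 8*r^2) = (r - 2)/(-2*c*r + 16*c + r^2 - 8*r)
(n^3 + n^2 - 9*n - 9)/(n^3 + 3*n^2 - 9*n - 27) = (n + 1)/(n + 3)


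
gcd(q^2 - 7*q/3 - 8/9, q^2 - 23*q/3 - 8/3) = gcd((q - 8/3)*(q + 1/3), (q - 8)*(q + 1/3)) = q + 1/3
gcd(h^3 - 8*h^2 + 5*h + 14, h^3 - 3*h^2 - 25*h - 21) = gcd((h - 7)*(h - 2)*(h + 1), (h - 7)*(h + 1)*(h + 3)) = h^2 - 6*h - 7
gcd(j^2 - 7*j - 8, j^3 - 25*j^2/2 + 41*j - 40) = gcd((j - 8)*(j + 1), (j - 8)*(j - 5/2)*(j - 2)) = j - 8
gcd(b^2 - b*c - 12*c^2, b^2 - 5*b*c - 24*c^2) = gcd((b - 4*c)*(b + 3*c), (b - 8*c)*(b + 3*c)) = b + 3*c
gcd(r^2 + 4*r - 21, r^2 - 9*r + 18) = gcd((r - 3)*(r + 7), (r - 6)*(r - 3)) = r - 3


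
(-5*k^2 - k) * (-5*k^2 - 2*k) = 25*k^4 + 15*k^3 + 2*k^2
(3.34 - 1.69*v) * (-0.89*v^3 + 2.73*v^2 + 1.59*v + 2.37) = 1.5041*v^4 - 7.5863*v^3 + 6.4311*v^2 + 1.3053*v + 7.9158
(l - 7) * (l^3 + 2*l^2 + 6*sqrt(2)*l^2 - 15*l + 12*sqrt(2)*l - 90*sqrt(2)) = l^4 - 5*l^3 + 6*sqrt(2)*l^3 - 30*sqrt(2)*l^2 - 29*l^2 - 174*sqrt(2)*l + 105*l + 630*sqrt(2)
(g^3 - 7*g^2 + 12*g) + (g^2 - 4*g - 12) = g^3 - 6*g^2 + 8*g - 12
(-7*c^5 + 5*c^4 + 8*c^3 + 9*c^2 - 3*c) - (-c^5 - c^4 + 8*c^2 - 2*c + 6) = -6*c^5 + 6*c^4 + 8*c^3 + c^2 - c - 6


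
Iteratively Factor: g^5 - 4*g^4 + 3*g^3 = (g)*(g^4 - 4*g^3 + 3*g^2) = g^2*(g^3 - 4*g^2 + 3*g) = g^2*(g - 1)*(g^2 - 3*g) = g^3*(g - 1)*(g - 3)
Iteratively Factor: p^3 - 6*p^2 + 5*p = (p - 1)*(p^2 - 5*p) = p*(p - 1)*(p - 5)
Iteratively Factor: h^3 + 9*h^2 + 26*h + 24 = (h + 4)*(h^2 + 5*h + 6) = (h + 3)*(h + 4)*(h + 2)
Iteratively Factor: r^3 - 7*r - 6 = (r + 1)*(r^2 - r - 6) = (r + 1)*(r + 2)*(r - 3)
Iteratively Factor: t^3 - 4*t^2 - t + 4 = (t + 1)*(t^2 - 5*t + 4) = (t - 4)*(t + 1)*(t - 1)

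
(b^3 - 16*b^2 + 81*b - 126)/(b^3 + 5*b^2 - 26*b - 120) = (b^3 - 16*b^2 + 81*b - 126)/(b^3 + 5*b^2 - 26*b - 120)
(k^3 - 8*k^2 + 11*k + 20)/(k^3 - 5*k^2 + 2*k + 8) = (k - 5)/(k - 2)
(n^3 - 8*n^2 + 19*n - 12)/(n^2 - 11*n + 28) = (n^2 - 4*n + 3)/(n - 7)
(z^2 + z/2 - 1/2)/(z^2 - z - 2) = (z - 1/2)/(z - 2)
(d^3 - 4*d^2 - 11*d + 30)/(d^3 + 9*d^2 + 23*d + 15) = (d^2 - 7*d + 10)/(d^2 + 6*d + 5)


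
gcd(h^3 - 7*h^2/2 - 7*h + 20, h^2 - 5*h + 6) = h - 2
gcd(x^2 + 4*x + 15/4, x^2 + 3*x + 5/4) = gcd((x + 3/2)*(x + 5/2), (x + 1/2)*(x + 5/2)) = x + 5/2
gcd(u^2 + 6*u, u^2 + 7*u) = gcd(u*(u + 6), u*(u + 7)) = u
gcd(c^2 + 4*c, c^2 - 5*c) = c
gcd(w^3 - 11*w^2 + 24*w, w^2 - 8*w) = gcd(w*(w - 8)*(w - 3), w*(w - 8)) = w^2 - 8*w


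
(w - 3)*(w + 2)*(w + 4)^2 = w^4 + 7*w^3 + 2*w^2 - 64*w - 96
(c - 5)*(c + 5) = c^2 - 25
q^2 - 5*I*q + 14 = (q - 7*I)*(q + 2*I)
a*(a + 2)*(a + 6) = a^3 + 8*a^2 + 12*a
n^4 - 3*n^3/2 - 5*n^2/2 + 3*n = n*(n - 2)*(n - 1)*(n + 3/2)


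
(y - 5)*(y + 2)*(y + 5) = y^3 + 2*y^2 - 25*y - 50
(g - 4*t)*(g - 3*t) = g^2 - 7*g*t + 12*t^2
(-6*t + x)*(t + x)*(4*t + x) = -24*t^3 - 26*t^2*x - t*x^2 + x^3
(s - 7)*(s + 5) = s^2 - 2*s - 35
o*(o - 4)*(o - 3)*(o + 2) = o^4 - 5*o^3 - 2*o^2 + 24*o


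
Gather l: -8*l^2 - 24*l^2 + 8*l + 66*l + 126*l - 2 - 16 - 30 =-32*l^2 + 200*l - 48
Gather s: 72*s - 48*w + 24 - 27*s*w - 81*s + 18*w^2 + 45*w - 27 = s*(-27*w - 9) + 18*w^2 - 3*w - 3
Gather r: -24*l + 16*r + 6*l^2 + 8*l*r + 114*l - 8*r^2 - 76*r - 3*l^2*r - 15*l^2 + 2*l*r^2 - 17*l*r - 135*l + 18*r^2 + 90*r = -9*l^2 - 45*l + r^2*(2*l + 10) + r*(-3*l^2 - 9*l + 30)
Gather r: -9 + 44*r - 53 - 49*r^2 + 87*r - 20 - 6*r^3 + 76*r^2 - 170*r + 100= -6*r^3 + 27*r^2 - 39*r + 18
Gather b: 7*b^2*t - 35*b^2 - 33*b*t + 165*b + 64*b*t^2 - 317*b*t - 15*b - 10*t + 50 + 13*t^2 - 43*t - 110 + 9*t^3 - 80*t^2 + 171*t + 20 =b^2*(7*t - 35) + b*(64*t^2 - 350*t + 150) + 9*t^3 - 67*t^2 + 118*t - 40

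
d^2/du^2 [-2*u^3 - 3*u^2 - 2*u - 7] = -12*u - 6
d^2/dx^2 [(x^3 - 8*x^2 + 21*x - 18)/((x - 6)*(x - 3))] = 24/(x^3 - 18*x^2 + 108*x - 216)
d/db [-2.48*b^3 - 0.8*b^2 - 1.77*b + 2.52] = -7.44*b^2 - 1.6*b - 1.77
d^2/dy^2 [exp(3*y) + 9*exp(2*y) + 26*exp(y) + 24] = (9*exp(2*y) + 36*exp(y) + 26)*exp(y)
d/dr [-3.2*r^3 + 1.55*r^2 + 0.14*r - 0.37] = -9.6*r^2 + 3.1*r + 0.14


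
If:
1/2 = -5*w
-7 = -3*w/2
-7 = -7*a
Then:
No Solution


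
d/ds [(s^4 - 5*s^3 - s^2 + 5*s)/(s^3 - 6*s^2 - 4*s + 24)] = (s^6 - 12*s^5 + 19*s^4 + 126*s^3 - 326*s^2 - 48*s + 120)/(s^6 - 12*s^5 + 28*s^4 + 96*s^3 - 272*s^2 - 192*s + 576)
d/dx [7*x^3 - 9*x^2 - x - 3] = 21*x^2 - 18*x - 1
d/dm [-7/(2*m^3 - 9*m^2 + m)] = 7*(6*m^2 - 18*m + 1)/(m^2*(2*m^2 - 9*m + 1)^2)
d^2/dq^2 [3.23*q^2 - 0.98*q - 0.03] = 6.46000000000000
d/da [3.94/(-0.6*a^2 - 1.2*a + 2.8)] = 4.728*(a + 1)/(0.6*a^2 + 1.2*a - 2.8)^2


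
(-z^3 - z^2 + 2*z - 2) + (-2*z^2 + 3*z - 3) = -z^3 - 3*z^2 + 5*z - 5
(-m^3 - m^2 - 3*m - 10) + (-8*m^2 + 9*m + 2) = -m^3 - 9*m^2 + 6*m - 8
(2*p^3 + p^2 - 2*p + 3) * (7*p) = 14*p^4 + 7*p^3 - 14*p^2 + 21*p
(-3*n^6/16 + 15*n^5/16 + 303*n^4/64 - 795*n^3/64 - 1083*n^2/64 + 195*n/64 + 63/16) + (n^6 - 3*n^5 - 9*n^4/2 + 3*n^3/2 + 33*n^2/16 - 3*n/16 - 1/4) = 13*n^6/16 - 33*n^5/16 + 15*n^4/64 - 699*n^3/64 - 951*n^2/64 + 183*n/64 + 59/16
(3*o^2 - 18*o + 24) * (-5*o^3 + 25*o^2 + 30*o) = -15*o^5 + 165*o^4 - 480*o^3 + 60*o^2 + 720*o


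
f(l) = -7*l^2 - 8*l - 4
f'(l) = -14*l - 8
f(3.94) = -144.19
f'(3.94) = -63.16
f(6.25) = -327.44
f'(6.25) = -95.50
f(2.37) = -62.28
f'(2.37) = -41.18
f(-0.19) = -2.73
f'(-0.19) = -5.34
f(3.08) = -95.04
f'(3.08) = -51.12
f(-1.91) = -14.26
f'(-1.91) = 18.74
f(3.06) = -94.03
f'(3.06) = -50.84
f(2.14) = -53.18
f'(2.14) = -37.96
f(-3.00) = -43.00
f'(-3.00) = 34.00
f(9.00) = -643.00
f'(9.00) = -134.00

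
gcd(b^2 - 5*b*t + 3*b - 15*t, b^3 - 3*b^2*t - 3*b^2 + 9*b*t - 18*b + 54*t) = b + 3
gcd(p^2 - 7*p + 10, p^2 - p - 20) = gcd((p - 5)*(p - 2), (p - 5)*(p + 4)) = p - 5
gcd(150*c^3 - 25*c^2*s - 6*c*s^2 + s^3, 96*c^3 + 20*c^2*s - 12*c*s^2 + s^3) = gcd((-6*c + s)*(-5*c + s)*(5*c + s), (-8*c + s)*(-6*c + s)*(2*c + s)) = -6*c + s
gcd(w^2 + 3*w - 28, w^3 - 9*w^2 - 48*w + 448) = w + 7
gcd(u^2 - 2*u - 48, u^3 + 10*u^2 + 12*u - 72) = u + 6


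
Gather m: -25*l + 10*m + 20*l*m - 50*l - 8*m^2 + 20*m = -75*l - 8*m^2 + m*(20*l + 30)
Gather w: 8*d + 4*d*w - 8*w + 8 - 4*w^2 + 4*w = 8*d - 4*w^2 + w*(4*d - 4) + 8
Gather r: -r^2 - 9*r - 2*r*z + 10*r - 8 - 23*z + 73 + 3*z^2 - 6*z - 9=-r^2 + r*(1 - 2*z) + 3*z^2 - 29*z + 56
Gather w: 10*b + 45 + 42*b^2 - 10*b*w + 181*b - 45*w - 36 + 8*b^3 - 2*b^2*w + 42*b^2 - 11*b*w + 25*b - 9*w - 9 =8*b^3 + 84*b^2 + 216*b + w*(-2*b^2 - 21*b - 54)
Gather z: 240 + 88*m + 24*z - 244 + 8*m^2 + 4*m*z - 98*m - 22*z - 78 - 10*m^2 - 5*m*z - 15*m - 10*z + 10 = -2*m^2 - 25*m + z*(-m - 8) - 72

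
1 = 1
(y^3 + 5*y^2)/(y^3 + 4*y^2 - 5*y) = y/(y - 1)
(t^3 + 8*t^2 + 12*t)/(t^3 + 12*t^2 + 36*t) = (t + 2)/(t + 6)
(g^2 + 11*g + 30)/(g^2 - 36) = (g + 5)/(g - 6)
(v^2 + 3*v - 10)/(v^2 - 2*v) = (v + 5)/v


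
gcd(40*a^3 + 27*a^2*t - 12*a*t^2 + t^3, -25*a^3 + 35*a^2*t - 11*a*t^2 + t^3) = -5*a + t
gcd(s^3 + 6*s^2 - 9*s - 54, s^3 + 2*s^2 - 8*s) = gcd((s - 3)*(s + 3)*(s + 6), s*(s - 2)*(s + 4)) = 1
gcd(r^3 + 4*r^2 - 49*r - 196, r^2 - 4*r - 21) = r - 7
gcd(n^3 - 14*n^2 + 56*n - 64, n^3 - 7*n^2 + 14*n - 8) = n^2 - 6*n + 8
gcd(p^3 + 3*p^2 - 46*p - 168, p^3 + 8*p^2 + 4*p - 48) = p^2 + 10*p + 24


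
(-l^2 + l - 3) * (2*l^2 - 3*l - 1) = -2*l^4 + 5*l^3 - 8*l^2 + 8*l + 3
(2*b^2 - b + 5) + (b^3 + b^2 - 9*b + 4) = b^3 + 3*b^2 - 10*b + 9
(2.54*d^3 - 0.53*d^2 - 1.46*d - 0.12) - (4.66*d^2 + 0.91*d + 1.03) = 2.54*d^3 - 5.19*d^2 - 2.37*d - 1.15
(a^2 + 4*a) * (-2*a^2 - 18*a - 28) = -2*a^4 - 26*a^3 - 100*a^2 - 112*a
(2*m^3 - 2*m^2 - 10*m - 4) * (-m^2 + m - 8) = -2*m^5 + 4*m^4 - 8*m^3 + 10*m^2 + 76*m + 32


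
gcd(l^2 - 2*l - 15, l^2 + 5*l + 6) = l + 3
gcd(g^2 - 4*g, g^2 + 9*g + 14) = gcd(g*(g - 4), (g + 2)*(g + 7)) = 1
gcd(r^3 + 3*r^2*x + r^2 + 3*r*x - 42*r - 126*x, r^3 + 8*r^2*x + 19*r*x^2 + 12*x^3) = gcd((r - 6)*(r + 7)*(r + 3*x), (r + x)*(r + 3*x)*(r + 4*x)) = r + 3*x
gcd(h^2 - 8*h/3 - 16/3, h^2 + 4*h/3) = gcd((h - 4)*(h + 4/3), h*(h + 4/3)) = h + 4/3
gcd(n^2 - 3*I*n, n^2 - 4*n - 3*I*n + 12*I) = n - 3*I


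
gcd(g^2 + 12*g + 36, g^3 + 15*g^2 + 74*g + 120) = g + 6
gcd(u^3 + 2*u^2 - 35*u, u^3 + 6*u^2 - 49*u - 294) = u + 7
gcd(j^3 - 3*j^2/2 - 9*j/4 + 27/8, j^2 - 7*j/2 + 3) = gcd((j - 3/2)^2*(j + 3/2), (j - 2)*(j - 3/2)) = j - 3/2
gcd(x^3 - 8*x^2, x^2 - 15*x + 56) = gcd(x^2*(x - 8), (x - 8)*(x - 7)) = x - 8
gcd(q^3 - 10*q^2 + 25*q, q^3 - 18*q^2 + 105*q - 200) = q^2 - 10*q + 25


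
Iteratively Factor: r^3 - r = (r)*(r^2 - 1) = r*(r - 1)*(r + 1)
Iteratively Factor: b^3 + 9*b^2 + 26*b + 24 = (b + 2)*(b^2 + 7*b + 12) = (b + 2)*(b + 4)*(b + 3)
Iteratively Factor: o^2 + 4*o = (o)*(o + 4)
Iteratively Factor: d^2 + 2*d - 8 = (d - 2)*(d + 4)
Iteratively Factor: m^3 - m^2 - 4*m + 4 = (m + 2)*(m^2 - 3*m + 2) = (m - 1)*(m + 2)*(m - 2)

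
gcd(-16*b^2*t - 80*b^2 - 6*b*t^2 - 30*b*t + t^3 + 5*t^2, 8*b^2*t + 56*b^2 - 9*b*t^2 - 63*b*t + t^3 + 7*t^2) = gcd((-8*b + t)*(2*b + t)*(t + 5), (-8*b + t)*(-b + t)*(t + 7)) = -8*b + t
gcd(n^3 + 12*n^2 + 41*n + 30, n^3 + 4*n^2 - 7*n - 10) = n^2 + 6*n + 5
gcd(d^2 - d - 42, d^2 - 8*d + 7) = d - 7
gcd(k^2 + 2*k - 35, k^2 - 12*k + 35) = k - 5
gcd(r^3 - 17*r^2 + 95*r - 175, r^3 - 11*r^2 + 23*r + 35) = r^2 - 12*r + 35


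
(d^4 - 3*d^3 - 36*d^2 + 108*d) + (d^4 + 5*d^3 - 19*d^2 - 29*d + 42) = 2*d^4 + 2*d^3 - 55*d^2 + 79*d + 42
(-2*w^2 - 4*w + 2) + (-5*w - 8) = -2*w^2 - 9*w - 6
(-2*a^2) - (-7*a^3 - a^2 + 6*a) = 7*a^3 - a^2 - 6*a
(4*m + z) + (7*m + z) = 11*m + 2*z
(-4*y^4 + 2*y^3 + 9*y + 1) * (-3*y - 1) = 12*y^5 - 2*y^4 - 2*y^3 - 27*y^2 - 12*y - 1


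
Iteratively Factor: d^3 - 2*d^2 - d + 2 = (d + 1)*(d^2 - 3*d + 2) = (d - 1)*(d + 1)*(d - 2)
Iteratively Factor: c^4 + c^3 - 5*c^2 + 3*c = (c)*(c^3 + c^2 - 5*c + 3) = c*(c - 1)*(c^2 + 2*c - 3) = c*(c - 1)^2*(c + 3)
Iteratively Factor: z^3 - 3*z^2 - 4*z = (z - 4)*(z^2 + z) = z*(z - 4)*(z + 1)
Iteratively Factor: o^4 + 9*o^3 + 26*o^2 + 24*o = (o)*(o^3 + 9*o^2 + 26*o + 24) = o*(o + 3)*(o^2 + 6*o + 8) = o*(o + 2)*(o + 3)*(o + 4)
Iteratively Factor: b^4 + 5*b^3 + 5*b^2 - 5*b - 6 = (b - 1)*(b^3 + 6*b^2 + 11*b + 6) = (b - 1)*(b + 3)*(b^2 + 3*b + 2) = (b - 1)*(b + 1)*(b + 3)*(b + 2)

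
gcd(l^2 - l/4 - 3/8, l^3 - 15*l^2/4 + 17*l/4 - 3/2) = l - 3/4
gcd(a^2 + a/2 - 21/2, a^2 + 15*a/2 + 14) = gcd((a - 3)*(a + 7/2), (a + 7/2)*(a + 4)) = a + 7/2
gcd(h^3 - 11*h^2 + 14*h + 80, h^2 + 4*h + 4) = h + 2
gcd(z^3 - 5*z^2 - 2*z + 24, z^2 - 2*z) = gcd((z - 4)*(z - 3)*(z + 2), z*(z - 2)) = 1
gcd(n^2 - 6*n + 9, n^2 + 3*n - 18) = n - 3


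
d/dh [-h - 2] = -1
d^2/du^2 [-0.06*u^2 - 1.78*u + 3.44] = -0.120000000000000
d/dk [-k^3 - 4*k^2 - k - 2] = -3*k^2 - 8*k - 1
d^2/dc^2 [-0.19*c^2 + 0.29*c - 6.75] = -0.380000000000000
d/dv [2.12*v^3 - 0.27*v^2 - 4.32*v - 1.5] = 6.36*v^2 - 0.54*v - 4.32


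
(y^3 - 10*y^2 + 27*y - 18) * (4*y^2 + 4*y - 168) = 4*y^5 - 36*y^4 - 100*y^3 + 1716*y^2 - 4608*y + 3024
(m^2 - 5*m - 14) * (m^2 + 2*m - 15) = m^4 - 3*m^3 - 39*m^2 + 47*m + 210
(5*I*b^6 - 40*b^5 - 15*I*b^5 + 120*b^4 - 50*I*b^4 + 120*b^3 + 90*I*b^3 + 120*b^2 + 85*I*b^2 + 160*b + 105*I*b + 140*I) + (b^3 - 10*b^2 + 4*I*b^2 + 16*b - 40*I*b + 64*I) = 5*I*b^6 - 40*b^5 - 15*I*b^5 + 120*b^4 - 50*I*b^4 + 121*b^3 + 90*I*b^3 + 110*b^2 + 89*I*b^2 + 176*b + 65*I*b + 204*I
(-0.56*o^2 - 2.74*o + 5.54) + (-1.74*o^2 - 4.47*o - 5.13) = -2.3*o^2 - 7.21*o + 0.41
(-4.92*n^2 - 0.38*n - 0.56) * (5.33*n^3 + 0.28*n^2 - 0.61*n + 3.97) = -26.2236*n^5 - 3.403*n^4 - 0.0900000000000005*n^3 - 19.4574*n^2 - 1.167*n - 2.2232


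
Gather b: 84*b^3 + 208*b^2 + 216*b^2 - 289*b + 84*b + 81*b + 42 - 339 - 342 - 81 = 84*b^3 + 424*b^2 - 124*b - 720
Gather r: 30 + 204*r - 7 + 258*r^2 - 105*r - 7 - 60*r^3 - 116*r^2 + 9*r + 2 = -60*r^3 + 142*r^2 + 108*r + 18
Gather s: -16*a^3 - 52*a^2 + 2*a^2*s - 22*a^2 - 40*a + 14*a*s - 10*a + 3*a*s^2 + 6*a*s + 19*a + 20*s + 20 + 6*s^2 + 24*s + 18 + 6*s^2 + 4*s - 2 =-16*a^3 - 74*a^2 - 31*a + s^2*(3*a + 12) + s*(2*a^2 + 20*a + 48) + 36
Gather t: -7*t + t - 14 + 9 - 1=-6*t - 6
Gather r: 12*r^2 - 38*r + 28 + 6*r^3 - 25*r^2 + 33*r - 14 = 6*r^3 - 13*r^2 - 5*r + 14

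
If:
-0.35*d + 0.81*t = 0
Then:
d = 2.31428571428571*t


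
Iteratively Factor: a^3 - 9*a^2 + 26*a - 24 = (a - 4)*(a^2 - 5*a + 6) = (a - 4)*(a - 2)*(a - 3)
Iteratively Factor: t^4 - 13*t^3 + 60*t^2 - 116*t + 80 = (t - 2)*(t^3 - 11*t^2 + 38*t - 40) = (t - 4)*(t - 2)*(t^2 - 7*t + 10) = (t - 4)*(t - 2)^2*(t - 5)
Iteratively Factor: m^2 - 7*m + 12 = (m - 3)*(m - 4)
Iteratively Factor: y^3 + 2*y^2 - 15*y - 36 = (y - 4)*(y^2 + 6*y + 9) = (y - 4)*(y + 3)*(y + 3)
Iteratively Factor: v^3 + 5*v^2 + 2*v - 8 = (v + 4)*(v^2 + v - 2) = (v - 1)*(v + 4)*(v + 2)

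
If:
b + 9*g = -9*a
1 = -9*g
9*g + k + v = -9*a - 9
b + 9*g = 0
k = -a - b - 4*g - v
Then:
No Solution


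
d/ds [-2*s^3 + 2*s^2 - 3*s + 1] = -6*s^2 + 4*s - 3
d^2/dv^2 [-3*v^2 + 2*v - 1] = -6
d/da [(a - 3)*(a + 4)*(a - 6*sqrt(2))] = 3*a^2 - 12*sqrt(2)*a + 2*a - 12 - 6*sqrt(2)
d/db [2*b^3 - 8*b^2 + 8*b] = 6*b^2 - 16*b + 8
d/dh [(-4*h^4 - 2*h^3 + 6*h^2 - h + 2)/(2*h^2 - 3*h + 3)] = (-16*h^5 + 32*h^4 - 36*h^3 - 34*h^2 + 28*h + 3)/(4*h^4 - 12*h^3 + 21*h^2 - 18*h + 9)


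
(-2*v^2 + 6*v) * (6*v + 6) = -12*v^3 + 24*v^2 + 36*v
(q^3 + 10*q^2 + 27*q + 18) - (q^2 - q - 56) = q^3 + 9*q^2 + 28*q + 74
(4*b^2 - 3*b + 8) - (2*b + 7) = 4*b^2 - 5*b + 1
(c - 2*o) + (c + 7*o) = 2*c + 5*o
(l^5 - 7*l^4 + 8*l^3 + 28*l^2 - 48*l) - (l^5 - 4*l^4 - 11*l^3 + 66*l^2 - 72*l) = -3*l^4 + 19*l^3 - 38*l^2 + 24*l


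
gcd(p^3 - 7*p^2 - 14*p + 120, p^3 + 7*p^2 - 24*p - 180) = p - 5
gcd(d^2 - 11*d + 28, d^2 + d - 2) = 1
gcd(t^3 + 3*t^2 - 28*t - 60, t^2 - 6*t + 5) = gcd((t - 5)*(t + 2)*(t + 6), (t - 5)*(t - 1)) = t - 5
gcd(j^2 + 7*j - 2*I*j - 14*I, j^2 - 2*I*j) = j - 2*I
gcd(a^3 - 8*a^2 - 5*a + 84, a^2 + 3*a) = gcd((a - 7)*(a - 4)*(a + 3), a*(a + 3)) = a + 3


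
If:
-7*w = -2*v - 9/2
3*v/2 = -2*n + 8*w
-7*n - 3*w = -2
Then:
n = 125/202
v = -502/101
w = -157/202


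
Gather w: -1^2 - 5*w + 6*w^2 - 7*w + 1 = 6*w^2 - 12*w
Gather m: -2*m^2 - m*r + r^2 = -2*m^2 - m*r + r^2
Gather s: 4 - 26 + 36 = 14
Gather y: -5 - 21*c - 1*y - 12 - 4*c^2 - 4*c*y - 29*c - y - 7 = -4*c^2 - 50*c + y*(-4*c - 2) - 24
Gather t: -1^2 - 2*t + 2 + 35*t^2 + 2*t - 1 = 35*t^2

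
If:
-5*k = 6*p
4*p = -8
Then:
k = 12/5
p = -2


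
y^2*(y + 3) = y^3 + 3*y^2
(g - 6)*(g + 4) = g^2 - 2*g - 24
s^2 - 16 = (s - 4)*(s + 4)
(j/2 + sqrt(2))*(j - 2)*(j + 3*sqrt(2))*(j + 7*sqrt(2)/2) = j^4/2 - j^3 + 17*sqrt(2)*j^3/4 - 17*sqrt(2)*j^2/2 + 47*j^2/2 - 47*j + 21*sqrt(2)*j - 42*sqrt(2)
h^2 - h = h*(h - 1)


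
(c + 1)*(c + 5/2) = c^2 + 7*c/2 + 5/2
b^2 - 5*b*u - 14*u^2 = (b - 7*u)*(b + 2*u)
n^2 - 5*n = n*(n - 5)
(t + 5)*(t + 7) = t^2 + 12*t + 35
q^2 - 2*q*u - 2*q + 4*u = (q - 2)*(q - 2*u)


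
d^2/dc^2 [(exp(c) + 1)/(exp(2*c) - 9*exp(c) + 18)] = (exp(4*c) + 13*exp(3*c) - 135*exp(2*c) + 171*exp(c) + 486)*exp(c)/(exp(6*c) - 27*exp(5*c) + 297*exp(4*c) - 1701*exp(3*c) + 5346*exp(2*c) - 8748*exp(c) + 5832)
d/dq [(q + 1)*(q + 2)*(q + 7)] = 3*q^2 + 20*q + 23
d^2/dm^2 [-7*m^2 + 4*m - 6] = -14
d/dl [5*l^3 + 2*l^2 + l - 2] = 15*l^2 + 4*l + 1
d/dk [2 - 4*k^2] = -8*k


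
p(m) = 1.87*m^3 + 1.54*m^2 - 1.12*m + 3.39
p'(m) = 5.61*m^2 + 3.08*m - 1.12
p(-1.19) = 3.75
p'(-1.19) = 3.16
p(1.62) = 13.57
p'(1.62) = 18.59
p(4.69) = 224.92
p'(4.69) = 136.72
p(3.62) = 108.23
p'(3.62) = 83.55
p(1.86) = 18.67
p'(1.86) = 24.02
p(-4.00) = -87.17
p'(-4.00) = 76.32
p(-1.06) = 4.08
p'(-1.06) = 1.92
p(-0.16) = 3.60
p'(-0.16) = -1.47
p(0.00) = 3.39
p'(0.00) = -1.12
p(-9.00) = -1225.02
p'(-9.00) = 425.57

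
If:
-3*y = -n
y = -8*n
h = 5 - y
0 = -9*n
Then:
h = 5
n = 0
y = 0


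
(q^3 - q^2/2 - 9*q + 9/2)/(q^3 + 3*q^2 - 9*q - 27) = (q - 1/2)/(q + 3)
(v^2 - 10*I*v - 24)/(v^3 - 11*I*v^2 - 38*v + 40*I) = (v - 6*I)/(v^2 - 7*I*v - 10)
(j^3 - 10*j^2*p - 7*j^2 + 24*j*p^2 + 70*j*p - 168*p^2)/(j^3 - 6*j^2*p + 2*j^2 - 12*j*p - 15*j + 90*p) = (j^2 - 4*j*p - 7*j + 28*p)/(j^2 + 2*j - 15)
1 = 1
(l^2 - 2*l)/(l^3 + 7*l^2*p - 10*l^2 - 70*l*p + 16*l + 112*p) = l/(l^2 + 7*l*p - 8*l - 56*p)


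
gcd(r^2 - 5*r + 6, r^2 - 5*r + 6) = r^2 - 5*r + 6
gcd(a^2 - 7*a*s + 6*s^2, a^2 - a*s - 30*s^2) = -a + 6*s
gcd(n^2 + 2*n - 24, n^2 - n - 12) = n - 4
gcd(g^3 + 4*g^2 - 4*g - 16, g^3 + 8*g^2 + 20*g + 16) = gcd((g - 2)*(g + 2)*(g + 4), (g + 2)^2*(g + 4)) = g^2 + 6*g + 8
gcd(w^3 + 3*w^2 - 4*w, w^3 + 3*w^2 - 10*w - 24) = w + 4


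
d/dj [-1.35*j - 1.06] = -1.35000000000000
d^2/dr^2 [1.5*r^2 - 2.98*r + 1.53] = 3.00000000000000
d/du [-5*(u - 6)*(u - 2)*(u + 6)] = -15*u^2 + 20*u + 180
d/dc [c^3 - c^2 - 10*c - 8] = 3*c^2 - 2*c - 10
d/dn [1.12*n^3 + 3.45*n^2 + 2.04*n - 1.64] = 3.36*n^2 + 6.9*n + 2.04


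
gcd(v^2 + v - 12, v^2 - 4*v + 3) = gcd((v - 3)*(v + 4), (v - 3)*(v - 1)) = v - 3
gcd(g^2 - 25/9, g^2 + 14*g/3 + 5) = g + 5/3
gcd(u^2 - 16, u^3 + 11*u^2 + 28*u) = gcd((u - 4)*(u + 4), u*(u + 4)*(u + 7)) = u + 4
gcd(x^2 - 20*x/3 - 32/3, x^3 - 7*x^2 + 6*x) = 1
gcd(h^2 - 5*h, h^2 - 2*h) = h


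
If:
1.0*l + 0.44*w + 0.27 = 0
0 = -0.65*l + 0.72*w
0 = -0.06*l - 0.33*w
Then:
No Solution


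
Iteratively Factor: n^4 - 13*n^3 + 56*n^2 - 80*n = (n - 4)*(n^3 - 9*n^2 + 20*n) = (n - 4)^2*(n^2 - 5*n) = n*(n - 4)^2*(n - 5)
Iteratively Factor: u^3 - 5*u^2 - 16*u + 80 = (u - 4)*(u^2 - u - 20) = (u - 4)*(u + 4)*(u - 5)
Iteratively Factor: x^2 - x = (x - 1)*(x)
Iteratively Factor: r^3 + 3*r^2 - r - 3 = (r - 1)*(r^2 + 4*r + 3) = (r - 1)*(r + 3)*(r + 1)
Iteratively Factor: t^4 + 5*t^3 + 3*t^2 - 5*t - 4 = (t + 4)*(t^3 + t^2 - t - 1) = (t - 1)*(t + 4)*(t^2 + 2*t + 1) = (t - 1)*(t + 1)*(t + 4)*(t + 1)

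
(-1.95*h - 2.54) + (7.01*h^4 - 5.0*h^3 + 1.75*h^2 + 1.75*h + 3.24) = 7.01*h^4 - 5.0*h^3 + 1.75*h^2 - 0.2*h + 0.7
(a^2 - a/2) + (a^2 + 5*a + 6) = 2*a^2 + 9*a/2 + 6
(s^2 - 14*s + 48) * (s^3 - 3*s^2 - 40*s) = s^5 - 17*s^4 + 50*s^3 + 416*s^2 - 1920*s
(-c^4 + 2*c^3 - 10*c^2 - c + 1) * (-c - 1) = c^5 - c^4 + 8*c^3 + 11*c^2 - 1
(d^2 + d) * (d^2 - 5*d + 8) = d^4 - 4*d^3 + 3*d^2 + 8*d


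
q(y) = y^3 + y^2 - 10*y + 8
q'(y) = 3*y^2 + 2*y - 10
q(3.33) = 22.71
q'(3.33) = 29.93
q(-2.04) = 24.07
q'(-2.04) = -1.60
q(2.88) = 11.38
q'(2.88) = 20.64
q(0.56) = 2.89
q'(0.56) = -7.94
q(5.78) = 176.71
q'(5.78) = 101.79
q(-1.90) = 23.75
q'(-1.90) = -2.97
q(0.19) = 6.14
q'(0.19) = -9.51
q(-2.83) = 21.64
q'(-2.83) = 8.37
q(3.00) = 14.00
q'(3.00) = 23.00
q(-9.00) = -550.00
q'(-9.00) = 215.00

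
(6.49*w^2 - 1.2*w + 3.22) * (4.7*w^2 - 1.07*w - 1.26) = 30.503*w^4 - 12.5843*w^3 + 8.2406*w^2 - 1.9334*w - 4.0572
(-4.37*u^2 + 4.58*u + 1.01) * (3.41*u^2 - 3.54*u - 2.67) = -14.9017*u^4 + 31.0876*u^3 - 1.1012*u^2 - 15.804*u - 2.6967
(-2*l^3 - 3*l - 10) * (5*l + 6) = -10*l^4 - 12*l^3 - 15*l^2 - 68*l - 60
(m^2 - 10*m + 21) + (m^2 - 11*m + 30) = 2*m^2 - 21*m + 51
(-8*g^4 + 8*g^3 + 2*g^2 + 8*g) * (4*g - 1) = -32*g^5 + 40*g^4 + 30*g^2 - 8*g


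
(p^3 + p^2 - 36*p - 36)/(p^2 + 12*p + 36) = (p^2 - 5*p - 6)/(p + 6)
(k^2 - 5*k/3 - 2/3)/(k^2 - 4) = (k + 1/3)/(k + 2)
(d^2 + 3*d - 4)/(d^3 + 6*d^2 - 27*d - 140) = (d - 1)/(d^2 + 2*d - 35)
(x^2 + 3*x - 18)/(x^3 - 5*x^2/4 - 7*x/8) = 8*(-x^2 - 3*x + 18)/(x*(-8*x^2 + 10*x + 7))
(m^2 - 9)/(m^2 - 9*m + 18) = (m + 3)/(m - 6)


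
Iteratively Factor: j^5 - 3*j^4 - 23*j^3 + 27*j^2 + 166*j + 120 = (j - 5)*(j^4 + 2*j^3 - 13*j^2 - 38*j - 24) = (j - 5)*(j + 2)*(j^3 - 13*j - 12) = (j - 5)*(j + 2)*(j + 3)*(j^2 - 3*j - 4) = (j - 5)*(j + 1)*(j + 2)*(j + 3)*(j - 4)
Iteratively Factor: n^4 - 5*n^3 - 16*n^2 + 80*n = (n - 4)*(n^3 - n^2 - 20*n) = (n - 4)*(n + 4)*(n^2 - 5*n) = n*(n - 4)*(n + 4)*(n - 5)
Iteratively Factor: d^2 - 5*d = (d)*(d - 5)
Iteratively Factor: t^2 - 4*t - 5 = (t - 5)*(t + 1)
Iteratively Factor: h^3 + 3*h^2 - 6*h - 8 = (h + 4)*(h^2 - h - 2) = (h + 1)*(h + 4)*(h - 2)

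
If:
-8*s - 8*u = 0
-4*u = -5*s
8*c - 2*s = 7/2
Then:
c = 7/16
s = 0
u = 0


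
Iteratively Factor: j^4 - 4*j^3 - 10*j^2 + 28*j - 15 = (j + 3)*(j^3 - 7*j^2 + 11*j - 5) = (j - 1)*(j + 3)*(j^2 - 6*j + 5) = (j - 1)^2*(j + 3)*(j - 5)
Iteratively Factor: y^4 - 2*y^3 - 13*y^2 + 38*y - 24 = (y - 3)*(y^3 + y^2 - 10*y + 8) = (y - 3)*(y + 4)*(y^2 - 3*y + 2) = (y - 3)*(y - 2)*(y + 4)*(y - 1)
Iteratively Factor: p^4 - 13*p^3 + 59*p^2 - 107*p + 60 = (p - 5)*(p^3 - 8*p^2 + 19*p - 12) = (p - 5)*(p - 3)*(p^2 - 5*p + 4) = (p - 5)*(p - 3)*(p - 1)*(p - 4)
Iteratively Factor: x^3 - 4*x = (x)*(x^2 - 4) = x*(x + 2)*(x - 2)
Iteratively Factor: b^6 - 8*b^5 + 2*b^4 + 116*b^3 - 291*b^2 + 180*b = (b)*(b^5 - 8*b^4 + 2*b^3 + 116*b^2 - 291*b + 180) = b*(b - 3)*(b^4 - 5*b^3 - 13*b^2 + 77*b - 60) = b*(b - 3)^2*(b^3 - 2*b^2 - 19*b + 20) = b*(b - 3)^2*(b - 1)*(b^2 - b - 20) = b*(b - 5)*(b - 3)^2*(b - 1)*(b + 4)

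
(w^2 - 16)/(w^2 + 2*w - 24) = (w + 4)/(w + 6)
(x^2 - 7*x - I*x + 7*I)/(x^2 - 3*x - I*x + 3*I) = (x - 7)/(x - 3)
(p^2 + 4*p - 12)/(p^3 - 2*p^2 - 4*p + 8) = (p + 6)/(p^2 - 4)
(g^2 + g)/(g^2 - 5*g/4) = 4*(g + 1)/(4*g - 5)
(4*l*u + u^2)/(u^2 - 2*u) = (4*l + u)/(u - 2)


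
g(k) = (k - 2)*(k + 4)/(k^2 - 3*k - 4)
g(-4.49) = 0.11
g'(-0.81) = -50.00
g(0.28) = 1.55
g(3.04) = -1.89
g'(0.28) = -1.33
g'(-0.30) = -3.85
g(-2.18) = -1.04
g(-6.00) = 0.32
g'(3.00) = -3.31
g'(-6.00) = -0.10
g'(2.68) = -1.97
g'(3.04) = -3.58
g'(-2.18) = -1.38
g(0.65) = 1.14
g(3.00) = -1.75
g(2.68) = -0.94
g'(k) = (3 - 2*k)*(k - 2)*(k + 4)/(k^2 - 3*k - 4)^2 + (k - 2)/(k^2 - 3*k - 4) + (k + 4)/(k^2 - 3*k - 4)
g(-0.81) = 9.81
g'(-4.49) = -0.19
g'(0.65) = -0.95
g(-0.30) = 2.83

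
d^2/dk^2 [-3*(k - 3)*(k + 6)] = -6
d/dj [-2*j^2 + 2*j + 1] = 2 - 4*j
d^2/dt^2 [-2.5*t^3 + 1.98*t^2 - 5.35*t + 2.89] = 3.96 - 15.0*t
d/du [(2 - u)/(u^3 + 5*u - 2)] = (-u^3 - 5*u + (u - 2)*(3*u^2 + 5) + 2)/(u^3 + 5*u - 2)^2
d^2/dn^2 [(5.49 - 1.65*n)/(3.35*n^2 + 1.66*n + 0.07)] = (-(1.65*n - 5.49)*(6.7*n + 1.66)*(13.4*n + 3.32) + (33.165*n - 31.305)*(3.35*n^2 + 1.66*n + 0.07))/(3.35*n^2 + 1.66*n + 0.07)^3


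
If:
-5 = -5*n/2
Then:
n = 2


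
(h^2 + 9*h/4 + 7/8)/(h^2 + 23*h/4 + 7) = (h + 1/2)/(h + 4)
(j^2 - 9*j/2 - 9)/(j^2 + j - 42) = (j + 3/2)/(j + 7)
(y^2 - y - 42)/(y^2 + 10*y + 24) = (y - 7)/(y + 4)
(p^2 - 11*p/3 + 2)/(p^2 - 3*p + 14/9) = 3*(p - 3)/(3*p - 7)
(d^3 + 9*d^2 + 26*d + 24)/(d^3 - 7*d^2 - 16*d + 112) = (d^2 + 5*d + 6)/(d^2 - 11*d + 28)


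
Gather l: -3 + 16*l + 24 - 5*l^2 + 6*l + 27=-5*l^2 + 22*l + 48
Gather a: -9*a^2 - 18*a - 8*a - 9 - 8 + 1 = -9*a^2 - 26*a - 16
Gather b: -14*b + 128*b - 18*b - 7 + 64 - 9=96*b + 48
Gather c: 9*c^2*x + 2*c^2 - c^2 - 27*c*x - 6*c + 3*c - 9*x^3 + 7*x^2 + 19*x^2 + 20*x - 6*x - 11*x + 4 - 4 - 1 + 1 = c^2*(9*x + 1) + c*(-27*x - 3) - 9*x^3 + 26*x^2 + 3*x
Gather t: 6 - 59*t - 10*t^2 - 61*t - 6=-10*t^2 - 120*t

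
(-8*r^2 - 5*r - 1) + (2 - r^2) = -9*r^2 - 5*r + 1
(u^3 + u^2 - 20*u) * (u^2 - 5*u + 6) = u^5 - 4*u^4 - 19*u^3 + 106*u^2 - 120*u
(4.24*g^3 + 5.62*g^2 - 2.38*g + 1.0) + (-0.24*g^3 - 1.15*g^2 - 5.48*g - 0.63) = 4.0*g^3 + 4.47*g^2 - 7.86*g + 0.37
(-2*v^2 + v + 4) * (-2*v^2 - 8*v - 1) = 4*v^4 + 14*v^3 - 14*v^2 - 33*v - 4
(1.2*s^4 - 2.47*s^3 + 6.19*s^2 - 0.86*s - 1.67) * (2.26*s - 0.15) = 2.712*s^5 - 5.7622*s^4 + 14.3599*s^3 - 2.8721*s^2 - 3.6452*s + 0.2505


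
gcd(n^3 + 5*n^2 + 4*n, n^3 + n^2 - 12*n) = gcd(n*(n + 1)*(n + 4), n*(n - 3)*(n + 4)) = n^2 + 4*n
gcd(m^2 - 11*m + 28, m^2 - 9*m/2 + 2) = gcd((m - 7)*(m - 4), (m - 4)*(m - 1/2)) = m - 4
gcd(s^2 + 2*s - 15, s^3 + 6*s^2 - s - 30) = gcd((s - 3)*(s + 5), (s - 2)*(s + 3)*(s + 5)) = s + 5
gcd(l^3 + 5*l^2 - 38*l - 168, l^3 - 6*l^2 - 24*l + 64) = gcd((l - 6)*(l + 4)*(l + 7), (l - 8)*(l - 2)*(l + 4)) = l + 4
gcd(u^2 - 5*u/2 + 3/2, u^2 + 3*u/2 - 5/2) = u - 1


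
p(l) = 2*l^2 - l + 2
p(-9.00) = 173.00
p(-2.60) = 18.12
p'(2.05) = 7.20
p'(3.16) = 11.64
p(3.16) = 18.81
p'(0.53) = 1.12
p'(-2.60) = -11.40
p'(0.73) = 1.92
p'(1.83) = 6.32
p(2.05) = 8.36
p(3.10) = 18.12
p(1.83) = 6.87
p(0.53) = 2.03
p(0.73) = 2.34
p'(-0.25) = -2.00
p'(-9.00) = -37.00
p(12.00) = 278.00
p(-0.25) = 2.38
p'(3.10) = 11.40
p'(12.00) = 47.00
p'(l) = 4*l - 1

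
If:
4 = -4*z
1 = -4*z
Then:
No Solution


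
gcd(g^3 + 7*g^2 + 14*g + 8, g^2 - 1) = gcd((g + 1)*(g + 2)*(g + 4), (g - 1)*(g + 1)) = g + 1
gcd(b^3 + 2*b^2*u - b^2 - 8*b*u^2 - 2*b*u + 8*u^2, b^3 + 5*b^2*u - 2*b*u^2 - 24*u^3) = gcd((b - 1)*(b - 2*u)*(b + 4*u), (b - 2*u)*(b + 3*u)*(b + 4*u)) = -b^2 - 2*b*u + 8*u^2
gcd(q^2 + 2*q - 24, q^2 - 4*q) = q - 4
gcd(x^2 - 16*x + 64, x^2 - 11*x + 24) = x - 8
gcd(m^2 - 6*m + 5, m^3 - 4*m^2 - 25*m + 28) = m - 1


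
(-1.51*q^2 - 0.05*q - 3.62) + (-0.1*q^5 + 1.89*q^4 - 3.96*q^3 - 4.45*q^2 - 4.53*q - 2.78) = -0.1*q^5 + 1.89*q^4 - 3.96*q^3 - 5.96*q^2 - 4.58*q - 6.4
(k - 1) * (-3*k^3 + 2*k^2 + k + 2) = -3*k^4 + 5*k^3 - k^2 + k - 2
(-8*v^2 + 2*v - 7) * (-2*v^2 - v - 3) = 16*v^4 + 4*v^3 + 36*v^2 + v + 21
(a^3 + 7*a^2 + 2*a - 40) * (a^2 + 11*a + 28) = a^5 + 18*a^4 + 107*a^3 + 178*a^2 - 384*a - 1120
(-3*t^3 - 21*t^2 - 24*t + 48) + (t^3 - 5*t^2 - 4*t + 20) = -2*t^3 - 26*t^2 - 28*t + 68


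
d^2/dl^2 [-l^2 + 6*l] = -2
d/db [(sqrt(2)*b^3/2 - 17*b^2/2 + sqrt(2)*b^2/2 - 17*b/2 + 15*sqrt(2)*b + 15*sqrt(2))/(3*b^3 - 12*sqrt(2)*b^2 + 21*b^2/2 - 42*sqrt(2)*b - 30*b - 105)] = (5*sqrt(2)*b^4 + 18*b^4 - 160*sqrt(2)*b^3 - 44*b^3 - 280*sqrt(2)*b^2 + 883*b^2 - 560*sqrt(2)*b + 3340*b - 1500*sqrt(2) + 2870)/(3*(4*b^6 - 32*sqrt(2)*b^5 + 28*b^5 - 224*sqrt(2)*b^4 + 97*b^4 - 72*sqrt(2)*b^3 + 336*b^3 + 988*b^2 + 2240*sqrt(2)*b^2 + 2800*b + 3920*sqrt(2)*b + 4900))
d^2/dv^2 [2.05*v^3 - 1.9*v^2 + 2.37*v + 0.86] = 12.3*v - 3.8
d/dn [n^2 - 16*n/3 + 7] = 2*n - 16/3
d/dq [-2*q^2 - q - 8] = -4*q - 1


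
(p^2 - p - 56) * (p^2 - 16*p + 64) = p^4 - 17*p^3 + 24*p^2 + 832*p - 3584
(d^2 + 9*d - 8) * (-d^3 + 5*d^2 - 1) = -d^5 - 4*d^4 + 53*d^3 - 41*d^2 - 9*d + 8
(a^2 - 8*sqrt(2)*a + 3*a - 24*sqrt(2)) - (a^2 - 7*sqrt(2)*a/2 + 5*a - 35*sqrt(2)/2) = -9*sqrt(2)*a/2 - 2*a - 13*sqrt(2)/2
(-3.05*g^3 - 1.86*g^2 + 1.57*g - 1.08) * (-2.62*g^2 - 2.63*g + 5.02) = 7.991*g^5 + 12.8947*g^4 - 14.5326*g^3 - 10.6367*g^2 + 10.7218*g - 5.4216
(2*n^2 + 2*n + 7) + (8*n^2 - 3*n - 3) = 10*n^2 - n + 4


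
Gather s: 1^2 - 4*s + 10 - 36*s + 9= 20 - 40*s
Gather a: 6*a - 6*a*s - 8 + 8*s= a*(6 - 6*s) + 8*s - 8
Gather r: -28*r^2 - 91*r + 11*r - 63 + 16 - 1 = -28*r^2 - 80*r - 48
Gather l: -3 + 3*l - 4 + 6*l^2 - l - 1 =6*l^2 + 2*l - 8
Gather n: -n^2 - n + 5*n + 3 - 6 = -n^2 + 4*n - 3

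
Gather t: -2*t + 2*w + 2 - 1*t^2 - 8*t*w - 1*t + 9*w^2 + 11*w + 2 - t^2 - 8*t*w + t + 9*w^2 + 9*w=-2*t^2 + t*(-16*w - 2) + 18*w^2 + 22*w + 4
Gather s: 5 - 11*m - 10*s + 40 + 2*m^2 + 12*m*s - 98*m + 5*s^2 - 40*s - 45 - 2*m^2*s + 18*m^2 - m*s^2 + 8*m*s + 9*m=20*m^2 - 100*m + s^2*(5 - m) + s*(-2*m^2 + 20*m - 50)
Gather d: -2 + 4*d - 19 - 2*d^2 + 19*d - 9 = -2*d^2 + 23*d - 30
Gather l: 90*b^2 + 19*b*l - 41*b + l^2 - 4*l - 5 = 90*b^2 - 41*b + l^2 + l*(19*b - 4) - 5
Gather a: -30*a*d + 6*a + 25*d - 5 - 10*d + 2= a*(6 - 30*d) + 15*d - 3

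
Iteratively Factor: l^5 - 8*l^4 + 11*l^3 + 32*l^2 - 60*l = (l + 2)*(l^4 - 10*l^3 + 31*l^2 - 30*l) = (l - 5)*(l + 2)*(l^3 - 5*l^2 + 6*l) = l*(l - 5)*(l + 2)*(l^2 - 5*l + 6) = l*(l - 5)*(l - 2)*(l + 2)*(l - 3)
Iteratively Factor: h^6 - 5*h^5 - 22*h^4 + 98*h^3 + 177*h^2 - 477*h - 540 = (h - 4)*(h^5 - h^4 - 26*h^3 - 6*h^2 + 153*h + 135) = (h - 4)*(h + 3)*(h^4 - 4*h^3 - 14*h^2 + 36*h + 45) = (h - 5)*(h - 4)*(h + 3)*(h^3 + h^2 - 9*h - 9) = (h - 5)*(h - 4)*(h - 3)*(h + 3)*(h^2 + 4*h + 3) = (h - 5)*(h - 4)*(h - 3)*(h + 1)*(h + 3)*(h + 3)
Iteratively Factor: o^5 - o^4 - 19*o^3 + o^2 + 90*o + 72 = (o + 3)*(o^4 - 4*o^3 - 7*o^2 + 22*o + 24) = (o - 3)*(o + 3)*(o^3 - o^2 - 10*o - 8) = (o - 3)*(o + 2)*(o + 3)*(o^2 - 3*o - 4) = (o - 3)*(o + 1)*(o + 2)*(o + 3)*(o - 4)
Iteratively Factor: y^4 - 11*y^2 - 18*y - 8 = (y + 1)*(y^3 - y^2 - 10*y - 8) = (y + 1)*(y + 2)*(y^2 - 3*y - 4) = (y + 1)^2*(y + 2)*(y - 4)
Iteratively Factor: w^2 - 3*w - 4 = (w - 4)*(w + 1)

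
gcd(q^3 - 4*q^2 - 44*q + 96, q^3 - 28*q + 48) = q^2 + 4*q - 12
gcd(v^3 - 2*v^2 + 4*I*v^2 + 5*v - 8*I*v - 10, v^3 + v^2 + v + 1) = v - I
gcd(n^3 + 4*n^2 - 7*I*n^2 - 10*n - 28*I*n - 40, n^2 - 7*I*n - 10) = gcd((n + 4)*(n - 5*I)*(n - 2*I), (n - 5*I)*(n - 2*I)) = n^2 - 7*I*n - 10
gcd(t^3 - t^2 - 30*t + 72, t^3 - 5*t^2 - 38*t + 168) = t^2 + 2*t - 24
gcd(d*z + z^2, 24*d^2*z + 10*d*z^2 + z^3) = z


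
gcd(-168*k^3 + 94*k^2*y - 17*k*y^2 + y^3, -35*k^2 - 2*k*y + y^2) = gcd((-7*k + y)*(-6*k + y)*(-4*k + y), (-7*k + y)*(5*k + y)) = -7*k + y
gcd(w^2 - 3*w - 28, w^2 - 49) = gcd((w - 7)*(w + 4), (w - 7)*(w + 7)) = w - 7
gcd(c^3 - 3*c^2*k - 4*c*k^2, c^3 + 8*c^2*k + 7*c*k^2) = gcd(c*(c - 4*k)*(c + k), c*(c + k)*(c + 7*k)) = c^2 + c*k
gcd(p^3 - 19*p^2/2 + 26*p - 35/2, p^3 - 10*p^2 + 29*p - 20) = p^2 - 6*p + 5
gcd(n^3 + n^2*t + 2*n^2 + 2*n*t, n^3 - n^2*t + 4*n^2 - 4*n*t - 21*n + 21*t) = 1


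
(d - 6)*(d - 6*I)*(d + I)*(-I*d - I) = -I*d^4 - 5*d^3 + 5*I*d^3 + 25*d^2 + 30*d + 30*I*d + 36*I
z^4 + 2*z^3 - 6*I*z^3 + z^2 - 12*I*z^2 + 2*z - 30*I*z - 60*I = (z + 2)*(z - 5*I)*(z - 3*I)*(z + 2*I)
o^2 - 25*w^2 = (o - 5*w)*(o + 5*w)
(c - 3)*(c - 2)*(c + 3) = c^3 - 2*c^2 - 9*c + 18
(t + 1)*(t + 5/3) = t^2 + 8*t/3 + 5/3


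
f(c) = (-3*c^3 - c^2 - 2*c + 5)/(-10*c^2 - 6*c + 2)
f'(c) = (20*c + 6)*(-3*c^3 - c^2 - 2*c + 5)/(-10*c^2 - 6*c + 2)^2 + (-9*c^2 - 2*c - 2)/(-10*c^2 - 6*c + 2)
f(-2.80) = -1.15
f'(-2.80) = 0.16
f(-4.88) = -1.64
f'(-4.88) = 0.27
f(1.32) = 0.27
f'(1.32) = 0.50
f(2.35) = 0.66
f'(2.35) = 0.32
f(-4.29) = -1.48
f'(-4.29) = 0.26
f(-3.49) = -1.29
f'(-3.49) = 0.23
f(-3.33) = -1.25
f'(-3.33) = 0.22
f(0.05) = 2.92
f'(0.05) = 10.95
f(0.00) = 2.50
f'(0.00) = 6.50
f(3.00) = 0.86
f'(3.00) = 0.31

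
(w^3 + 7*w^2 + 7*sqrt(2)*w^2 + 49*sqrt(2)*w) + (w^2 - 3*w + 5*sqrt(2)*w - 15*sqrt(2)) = w^3 + 8*w^2 + 7*sqrt(2)*w^2 - 3*w + 54*sqrt(2)*w - 15*sqrt(2)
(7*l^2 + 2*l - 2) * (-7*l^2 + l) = -49*l^4 - 7*l^3 + 16*l^2 - 2*l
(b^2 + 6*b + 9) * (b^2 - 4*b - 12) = b^4 + 2*b^3 - 27*b^2 - 108*b - 108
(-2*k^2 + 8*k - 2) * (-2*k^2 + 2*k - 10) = 4*k^4 - 20*k^3 + 40*k^2 - 84*k + 20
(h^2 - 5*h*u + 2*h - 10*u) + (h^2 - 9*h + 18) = 2*h^2 - 5*h*u - 7*h - 10*u + 18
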